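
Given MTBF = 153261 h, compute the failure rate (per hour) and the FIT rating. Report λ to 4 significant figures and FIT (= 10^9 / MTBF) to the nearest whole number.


Formula: λ = 1 / MTBF; FIT = λ × 1e9 = 1e9 / MTBF
λ = 1 / 153261 ≈ 6.525e-06 failures/hour
FIT = 1e9 / 153261 ≈ 6525 failures per 1e9 hours (nearest whole number)

λ = 6.525e-06 /h, FIT = 6525


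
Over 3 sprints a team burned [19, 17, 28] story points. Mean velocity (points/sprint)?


Formula: Avg velocity = Total points / Number of sprints
Points: [19, 17, 28]
Sum = 19 + 17 + 28 = 64
Avg velocity = 64 / 3 = 21.33 points/sprint

21.33 points/sprint


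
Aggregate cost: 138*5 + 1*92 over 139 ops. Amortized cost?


Formula: Amortized cost = Total cost / Operations
Total cost = (138 * 5) + (1 * 92)
Total cost = 690 + 92 = 782
Amortized = 782 / 139 = 5.6259

5.6259


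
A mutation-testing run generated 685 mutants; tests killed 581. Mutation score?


Mutation score = killed / total * 100
Mutation score = 581 / 685 * 100
Mutation score = 84.82%

84.82%


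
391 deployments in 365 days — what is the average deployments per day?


Formula: deployments per day = releases / days
= 391 / 365
= 1.071 deploys/day
(equivalently, 7.5 deploys/week)

1.071 deploys/day


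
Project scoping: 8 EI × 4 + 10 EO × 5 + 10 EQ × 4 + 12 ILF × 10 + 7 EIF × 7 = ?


UFP = EI*4 + EO*5 + EQ*4 + ILF*10 + EIF*7
UFP = 8*4 + 10*5 + 10*4 + 12*10 + 7*7
UFP = 32 + 50 + 40 + 120 + 49
UFP = 291

291


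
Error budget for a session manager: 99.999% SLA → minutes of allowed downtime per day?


Formula: allowed downtime = period * (100 - SLA) / 100
Period (day) = 1440 minutes
Unavailability fraction = (100 - 99.999) / 100
Allowed downtime = 1440 * (100 - 99.999) / 100
Allowed downtime = 0.0144 minutes

0.0144 minutes


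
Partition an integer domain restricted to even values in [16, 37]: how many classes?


Constraint: even integers in [16, 37]
Class 1: x < 16 — out-of-range invalid
Class 2: x in [16,37] but odd — wrong type invalid
Class 3: x in [16,37] and even — valid
Class 4: x > 37 — out-of-range invalid
Total equivalence classes: 4

4 equivalence classes


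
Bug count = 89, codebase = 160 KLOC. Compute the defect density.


Defect density = defects / KLOC
Defect density = 89 / 160
Defect density = 0.556 defects/KLOC

0.556 defects/KLOC


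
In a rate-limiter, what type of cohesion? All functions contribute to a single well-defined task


Reasoning: Best: single purpose
Type: Functional cohesion

Functional cohesion


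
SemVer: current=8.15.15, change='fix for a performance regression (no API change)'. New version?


Current: 8.15.15
Change category: 'fix for a performance regression (no API change)' → patch bump
SemVer rule: patch bump → increment PATCH (MAJOR and MINOR unchanged)
New: 8.15.16

8.15.16


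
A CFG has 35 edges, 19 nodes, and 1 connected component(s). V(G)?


Formula: V(G) = E - N + 2P
V(G) = 35 - 19 + 2*1
V(G) = 16 + 2
V(G) = 18

18


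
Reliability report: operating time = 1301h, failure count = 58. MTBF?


Formula: MTBF = Total operating time / Number of failures
MTBF = 1301 / 58
MTBF = 22.43 hours

22.43 hours


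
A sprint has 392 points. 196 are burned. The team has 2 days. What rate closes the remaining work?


Formula: Required rate = Remaining points / Days left
Remaining = 392 - 196 = 196 points
Required rate = 196 / 2 = 98.0 points/day

98.0 points/day


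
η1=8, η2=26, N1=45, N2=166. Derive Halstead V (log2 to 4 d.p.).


Formula: V = N * log2(η), where N = N1 + N2 and η = η1 + η2
η = 8 + 26 = 34
N = 45 + 166 = 211
log2(34) ≈ 5.0875
V = 211 * 5.0875 = 1073.46

1073.46


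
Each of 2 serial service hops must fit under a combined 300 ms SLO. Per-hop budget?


Formula: per_stage = total_budget / stages
per_stage = 300 / 2
per_stage = 150.0 ms

150.0 ms


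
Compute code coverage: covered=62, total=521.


Coverage = covered / total * 100
Coverage = 62 / 521 * 100
Coverage = 11.9%

11.9%


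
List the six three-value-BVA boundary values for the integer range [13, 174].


Range: [13, 174]
Boundaries: just below min, min, min+1, max-1, max, just above max
Values: [12, 13, 14, 173, 174, 175]

[12, 13, 14, 173, 174, 175]


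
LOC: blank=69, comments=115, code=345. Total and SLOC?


Total LOC = blank + comment + code
Total LOC = 69 + 115 + 345 = 529
SLOC (source only) = code = 345

Total LOC: 529, SLOC: 345


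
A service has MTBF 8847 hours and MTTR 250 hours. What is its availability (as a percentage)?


Availability = MTBF / (MTBF + MTTR)
Availability = 8847 / (8847 + 250)
Availability = 8847 / 9097
Availability = 97.2518%

97.2518%


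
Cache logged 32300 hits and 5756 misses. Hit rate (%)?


Formula: hit rate = hits / (hits + misses) * 100
hit rate = 32300 / (32300 + 5756) * 100
hit rate = 32300 / 38056 * 100
hit rate = 84.87%

84.87%


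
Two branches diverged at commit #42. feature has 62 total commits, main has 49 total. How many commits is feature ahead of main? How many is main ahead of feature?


Common ancestor: commit #42
feature commits after divergence: 62 - 42 = 20
main commits after divergence: 49 - 42 = 7
feature is 20 commits ahead of main
main is 7 commits ahead of feature

feature ahead: 20, main ahead: 7


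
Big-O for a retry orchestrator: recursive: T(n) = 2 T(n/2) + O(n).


Reasoning: master theorem case 2 (merge-sort recurrence)
Complexity: O(n log n)

O(n log n)


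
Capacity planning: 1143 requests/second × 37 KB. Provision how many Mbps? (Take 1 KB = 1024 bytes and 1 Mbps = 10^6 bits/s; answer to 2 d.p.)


Formula: Mbps = payload_bytes * RPS * 8 / 1e6
Payload per request = 37 KB = 37 * 1024 = 37888 bytes
Total bytes/sec = 37888 * 1143 = 43305984
Total bits/sec = 43305984 * 8 = 346447872
Mbps = 346447872 / 1e6 = 346.45

346.45 Mbps


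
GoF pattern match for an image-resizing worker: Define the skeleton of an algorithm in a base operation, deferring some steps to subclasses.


This matches the Template Method pattern

Template Method


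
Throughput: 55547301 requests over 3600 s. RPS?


Formula: throughput = requests / seconds
throughput = 55547301 / 3600
throughput = 15429.81 requests/second

15429.81 requests/second


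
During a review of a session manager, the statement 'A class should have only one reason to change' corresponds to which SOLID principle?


This describes the Single Responsibility Principle (SRP)

Single Responsibility Principle (SRP)


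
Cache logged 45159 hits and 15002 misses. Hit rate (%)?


Formula: hit rate = hits / (hits + misses) * 100
hit rate = 45159 / (45159 + 15002) * 100
hit rate = 45159 / 60161 * 100
hit rate = 75.06%

75.06%


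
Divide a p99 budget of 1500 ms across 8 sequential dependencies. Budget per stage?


Formula: per_stage = total_budget / stages
per_stage = 1500 / 8
per_stage = 187.5 ms

187.5 ms


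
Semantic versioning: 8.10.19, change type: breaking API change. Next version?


Current: 8.10.19
Change category: 'breaking API change' → major bump
SemVer rule: major bump → increment MAJOR, reset MINOR and PATCH to 0
New: 9.0.0

9.0.0


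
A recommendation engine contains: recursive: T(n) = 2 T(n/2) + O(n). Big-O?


Reasoning: master theorem case 2 (merge-sort recurrence)
Complexity: O(n log n)

O(n log n)


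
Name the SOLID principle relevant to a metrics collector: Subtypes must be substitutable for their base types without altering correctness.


This describes the Liskov Substitution Principle (LSP)

Liskov Substitution Principle (LSP)


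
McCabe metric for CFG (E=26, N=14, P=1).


Formula: V(G) = E - N + 2P
V(G) = 26 - 14 + 2*1
V(G) = 12 + 2
V(G) = 14

14


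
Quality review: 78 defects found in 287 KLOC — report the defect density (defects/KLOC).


Defect density = defects / KLOC
Defect density = 78 / 287
Defect density = 0.272 defects/KLOC

0.272 defects/KLOC


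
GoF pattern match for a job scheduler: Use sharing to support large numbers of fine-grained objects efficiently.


This matches the Flyweight pattern

Flyweight


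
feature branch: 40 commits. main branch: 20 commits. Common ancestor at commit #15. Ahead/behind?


Common ancestor: commit #15
feature commits after divergence: 40 - 15 = 25
main commits after divergence: 20 - 15 = 5
feature is 25 commits ahead of main
main is 5 commits ahead of feature

feature ahead: 25, main ahead: 5


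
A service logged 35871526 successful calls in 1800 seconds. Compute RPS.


Formula: throughput = requests / seconds
throughput = 35871526 / 1800
throughput = 19928.63 requests/second

19928.63 requests/second


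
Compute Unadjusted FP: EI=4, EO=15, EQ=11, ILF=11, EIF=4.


UFP = EI*4 + EO*5 + EQ*4 + ILF*10 + EIF*7
UFP = 4*4 + 15*5 + 11*4 + 11*10 + 4*7
UFP = 16 + 75 + 44 + 110 + 28
UFP = 273

273


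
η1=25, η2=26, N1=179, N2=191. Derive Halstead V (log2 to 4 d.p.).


Formula: V = N * log2(η), where N = N1 + N2 and η = η1 + η2
η = 25 + 26 = 51
N = 179 + 191 = 370
log2(51) ≈ 5.6724
V = 370 * 5.6724 = 2098.79

2098.79


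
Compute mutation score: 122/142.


Mutation score = killed / total * 100
Mutation score = 122 / 142 * 100
Mutation score = 85.92%

85.92%


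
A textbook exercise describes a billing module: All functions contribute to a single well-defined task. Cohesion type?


Reasoning: Best: single purpose
Type: Functional cohesion

Functional cohesion


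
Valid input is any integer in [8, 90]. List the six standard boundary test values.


Range: [8, 90]
Boundaries: just below min, min, min+1, max-1, max, just above max
Values: [7, 8, 9, 89, 90, 91]

[7, 8, 9, 89, 90, 91]


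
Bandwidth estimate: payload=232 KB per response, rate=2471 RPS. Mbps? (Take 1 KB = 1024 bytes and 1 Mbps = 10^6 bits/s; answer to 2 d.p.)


Formula: Mbps = payload_bytes * RPS * 8 / 1e6
Payload per request = 232 KB = 232 * 1024 = 237568 bytes
Total bytes/sec = 237568 * 2471 = 587030528
Total bits/sec = 587030528 * 8 = 4696244224
Mbps = 4696244224 / 1e6 = 4696.24

4696.24 Mbps


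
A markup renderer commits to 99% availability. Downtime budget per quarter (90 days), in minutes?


Formula: allowed downtime = period * (100 - SLA) / 100
Period (quarter (90 days)) = 129600 minutes
Unavailability fraction = (100 - 99.0) / 100
Allowed downtime = 129600 * (100 - 99.0) / 100
Allowed downtime = 1296.0 minutes

1296.0 minutes


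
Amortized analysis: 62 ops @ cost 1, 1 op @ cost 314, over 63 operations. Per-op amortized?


Formula: Amortized cost = Total cost / Operations
Total cost = (62 * 1) + (1 * 314)
Total cost = 62 + 314 = 376
Amortized = 376 / 63 = 5.9683

5.9683


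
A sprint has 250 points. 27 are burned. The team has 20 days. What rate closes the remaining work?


Formula: Required rate = Remaining points / Days left
Remaining = 250 - 27 = 223 points
Required rate = 223 / 20 = 11.15 points/day

11.15 points/day


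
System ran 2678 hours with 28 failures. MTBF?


Formula: MTBF = Total operating time / Number of failures
MTBF = 2678 / 28
MTBF = 95.64 hours

95.64 hours


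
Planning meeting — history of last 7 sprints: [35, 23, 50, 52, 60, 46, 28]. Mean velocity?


Formula: Avg velocity = Total points / Number of sprints
Points: [35, 23, 50, 52, 60, 46, 28]
Sum = 35 + 23 + 50 + 52 + 60 + 46 + 28 = 294
Avg velocity = 294 / 7 = 42.0 points/sprint

42.0 points/sprint


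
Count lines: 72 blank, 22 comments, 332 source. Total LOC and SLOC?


Total LOC = blank + comment + code
Total LOC = 72 + 22 + 332 = 426
SLOC (source only) = code = 332

Total LOC: 426, SLOC: 332


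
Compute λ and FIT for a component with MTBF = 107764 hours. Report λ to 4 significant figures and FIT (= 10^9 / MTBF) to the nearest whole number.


Formula: λ = 1 / MTBF; FIT = λ × 1e9 = 1e9 / MTBF
λ = 1 / 107764 ≈ 9.280e-06 failures/hour
FIT = 1e9 / 107764 ≈ 9280 failures per 1e9 hours (nearest whole number)

λ = 9.280e-06 /h, FIT = 9280


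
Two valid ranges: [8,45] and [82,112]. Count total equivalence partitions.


Valid ranges: [8,45] and [82,112]
Class 1: x < 8 — invalid
Class 2: 8 ≤ x ≤ 45 — valid
Class 3: 45 < x < 82 — invalid (gap between ranges)
Class 4: 82 ≤ x ≤ 112 — valid
Class 5: x > 112 — invalid
Total equivalence classes: 5

5 equivalence classes


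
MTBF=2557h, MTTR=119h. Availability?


Availability = MTBF / (MTBF + MTTR)
Availability = 2557 / (2557 + 119)
Availability = 2557 / 2676
Availability = 95.5531%

95.5531%


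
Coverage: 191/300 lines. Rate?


Coverage = covered / total * 100
Coverage = 191 / 300 * 100
Coverage = 63.67%

63.67%


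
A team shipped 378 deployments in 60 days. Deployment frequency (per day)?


Formula: deployments per day = releases / days
= 378 / 60
= 6.3 deploys/day
(equivalently, 44.1 deploys/week)

6.3 deploys/day


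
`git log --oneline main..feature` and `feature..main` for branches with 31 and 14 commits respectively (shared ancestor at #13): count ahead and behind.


Common ancestor: commit #13
feature commits after divergence: 31 - 13 = 18
main commits after divergence: 14 - 13 = 1
feature is 18 commits ahead of main
main is 1 commits ahead of feature

feature ahead: 18, main ahead: 1


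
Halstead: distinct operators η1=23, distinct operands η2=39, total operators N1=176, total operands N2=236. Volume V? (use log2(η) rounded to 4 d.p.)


Formula: V = N * log2(η), where N = N1 + N2 and η = η1 + η2
η = 23 + 39 = 62
N = 176 + 236 = 412
log2(62) ≈ 5.9542
V = 412 * 5.9542 = 2453.13

2453.13


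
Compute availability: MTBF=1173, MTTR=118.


Availability = MTBF / (MTBF + MTTR)
Availability = 1173 / (1173 + 118)
Availability = 1173 / 1291
Availability = 90.8598%

90.8598%


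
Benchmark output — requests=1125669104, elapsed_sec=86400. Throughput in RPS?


Formula: throughput = requests / seconds
throughput = 1125669104 / 86400
throughput = 13028.58 requests/second

13028.58 requests/second


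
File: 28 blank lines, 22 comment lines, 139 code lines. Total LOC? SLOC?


Total LOC = blank + comment + code
Total LOC = 28 + 22 + 139 = 189
SLOC (source only) = code = 139

Total LOC: 189, SLOC: 139


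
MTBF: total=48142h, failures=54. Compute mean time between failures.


Formula: MTBF = Total operating time / Number of failures
MTBF = 48142 / 54
MTBF = 891.52 hours

891.52 hours


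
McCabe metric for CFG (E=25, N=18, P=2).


Formula: V(G) = E - N + 2P
V(G) = 25 - 18 + 2*2
V(G) = 7 + 4
V(G) = 11

11


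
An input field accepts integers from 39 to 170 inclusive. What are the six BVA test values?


Range: [39, 170]
Boundaries: just below min, min, min+1, max-1, max, just above max
Values: [38, 39, 40, 169, 170, 171]

[38, 39, 40, 169, 170, 171]


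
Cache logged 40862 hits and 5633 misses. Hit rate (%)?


Formula: hit rate = hits / (hits + misses) * 100
hit rate = 40862 / (40862 + 5633) * 100
hit rate = 40862 / 46495 * 100
hit rate = 87.88%

87.88%


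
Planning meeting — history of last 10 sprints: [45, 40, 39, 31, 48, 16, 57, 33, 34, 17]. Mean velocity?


Formula: Avg velocity = Total points / Number of sprints
Points: [45, 40, 39, 31, 48, 16, 57, 33, 34, 17]
Sum = 45 + 40 + 39 + 31 + 48 + 16 + 57 + 33 + 34 + 17 = 360
Avg velocity = 360 / 10 = 36.0 points/sprint

36.0 points/sprint


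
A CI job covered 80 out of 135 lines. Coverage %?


Coverage = covered / total * 100
Coverage = 80 / 135 * 100
Coverage = 59.26%

59.26%


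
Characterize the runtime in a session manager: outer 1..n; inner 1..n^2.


Reasoning: n times n^2
Complexity: O(n^3)

O(n^3)


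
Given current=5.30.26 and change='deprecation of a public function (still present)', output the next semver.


Current: 5.30.26
Change category: 'deprecation of a public function (still present)' → minor bump
SemVer rule: minor bump → increment MINOR, reset PATCH to 0 (MAJOR unchanged)
New: 5.31.0

5.31.0


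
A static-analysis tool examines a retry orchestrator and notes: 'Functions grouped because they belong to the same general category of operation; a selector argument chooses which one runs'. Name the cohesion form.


Reasoning: Grouped by category of activity, not by data or sequence
Type: Logical cohesion

Logical cohesion


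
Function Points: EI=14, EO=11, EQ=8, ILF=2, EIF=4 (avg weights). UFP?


UFP = EI*4 + EO*5 + EQ*4 + ILF*10 + EIF*7
UFP = 14*4 + 11*5 + 8*4 + 2*10 + 4*7
UFP = 56 + 55 + 32 + 20 + 28
UFP = 191

191


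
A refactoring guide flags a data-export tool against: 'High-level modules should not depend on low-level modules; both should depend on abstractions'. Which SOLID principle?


This describes the Dependency Inversion Principle (DIP)

Dependency Inversion Principle (DIP)


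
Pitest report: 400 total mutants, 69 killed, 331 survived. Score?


Mutation score = killed / total * 100
Mutation score = 69 / 400 * 100
Mutation score = 17.25%

17.25%


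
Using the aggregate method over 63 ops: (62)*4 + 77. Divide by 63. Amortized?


Formula: Amortized cost = Total cost / Operations
Total cost = (62 * 4) + (1 * 77)
Total cost = 248 + 77 = 325
Amortized = 325 / 63 = 5.1587

5.1587


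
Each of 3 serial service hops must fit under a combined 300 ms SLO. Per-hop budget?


Formula: per_stage = total_budget / stages
per_stage = 300 / 3
per_stage = 100.0 ms

100.0 ms


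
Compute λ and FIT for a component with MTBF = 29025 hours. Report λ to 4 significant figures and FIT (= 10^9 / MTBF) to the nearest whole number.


Formula: λ = 1 / MTBF; FIT = λ × 1e9 = 1e9 / MTBF
λ = 1 / 29025 ≈ 3.445e-05 failures/hour
FIT = 1e9 / 29025 ≈ 34453 failures per 1e9 hours (nearest whole number)

λ = 3.445e-05 /h, FIT = 34453


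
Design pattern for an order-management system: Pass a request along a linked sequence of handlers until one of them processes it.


This matches the Chain of Responsibility pattern

Chain of Responsibility


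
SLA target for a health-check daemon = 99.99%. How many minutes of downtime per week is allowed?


Formula: allowed downtime = period * (100 - SLA) / 100
Period (week) = 10080 minutes
Unavailability fraction = (100 - 99.99) / 100
Allowed downtime = 10080 * (100 - 99.99) / 100
Allowed downtime = 1.008 minutes

1.008 minutes


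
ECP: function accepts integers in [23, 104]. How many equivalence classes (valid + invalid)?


Valid range: [23, 104]
Class 1: x < 23 — invalid
Class 2: 23 ≤ x ≤ 104 — valid
Class 3: x > 104 — invalid
Total equivalence classes: 3

3 equivalence classes


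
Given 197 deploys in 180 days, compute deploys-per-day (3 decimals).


Formula: deployments per day = releases / days
= 197 / 180
= 1.094 deploys/day
(equivalently, 7.66 deploys/week)

1.094 deploys/day


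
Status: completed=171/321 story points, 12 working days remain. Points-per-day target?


Formula: Required rate = Remaining points / Days left
Remaining = 321 - 171 = 150 points
Required rate = 150 / 12 = 12.5 points/day

12.5 points/day


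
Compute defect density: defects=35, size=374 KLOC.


Defect density = defects / KLOC
Defect density = 35 / 374
Defect density = 0.094 defects/KLOC

0.094 defects/KLOC


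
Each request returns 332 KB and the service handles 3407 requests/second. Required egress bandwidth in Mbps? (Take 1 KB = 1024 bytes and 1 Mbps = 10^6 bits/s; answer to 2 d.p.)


Formula: Mbps = payload_bytes * RPS * 8 / 1e6
Payload per request = 332 KB = 332 * 1024 = 339968 bytes
Total bytes/sec = 339968 * 3407 = 1158270976
Total bits/sec = 1158270976 * 8 = 9266167808
Mbps = 9266167808 / 1e6 = 9266.17

9266.17 Mbps


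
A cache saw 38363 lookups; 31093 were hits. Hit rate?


Formula: hit rate = hits / (hits + misses) * 100
hit rate = 31093 / (31093 + 7270) * 100
hit rate = 31093 / 38363 * 100
hit rate = 81.05%

81.05%


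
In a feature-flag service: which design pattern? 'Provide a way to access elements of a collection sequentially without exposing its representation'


This matches the Iterator pattern

Iterator


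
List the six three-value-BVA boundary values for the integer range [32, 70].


Range: [32, 70]
Boundaries: just below min, min, min+1, max-1, max, just above max
Values: [31, 32, 33, 69, 70, 71]

[31, 32, 33, 69, 70, 71]


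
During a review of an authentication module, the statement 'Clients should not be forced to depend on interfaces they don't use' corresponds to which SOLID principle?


This describes the Interface Segregation Principle (ISP)

Interface Segregation Principle (ISP)


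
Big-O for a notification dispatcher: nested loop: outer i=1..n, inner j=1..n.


Reasoning: n iterations times n iterations
Complexity: O(n^2)

O(n^2)


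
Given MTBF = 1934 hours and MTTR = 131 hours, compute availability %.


Availability = MTBF / (MTBF + MTTR)
Availability = 1934 / (1934 + 131)
Availability = 1934 / 2065
Availability = 93.6562%

93.6562%


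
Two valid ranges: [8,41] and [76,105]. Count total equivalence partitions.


Valid ranges: [8,41] and [76,105]
Class 1: x < 8 — invalid
Class 2: 8 ≤ x ≤ 41 — valid
Class 3: 41 < x < 76 — invalid (gap between ranges)
Class 4: 76 ≤ x ≤ 105 — valid
Class 5: x > 105 — invalid
Total equivalence classes: 5

5 equivalence classes


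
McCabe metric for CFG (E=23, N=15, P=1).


Formula: V(G) = E - N + 2P
V(G) = 23 - 15 + 2*1
V(G) = 8 + 2
V(G) = 10

10


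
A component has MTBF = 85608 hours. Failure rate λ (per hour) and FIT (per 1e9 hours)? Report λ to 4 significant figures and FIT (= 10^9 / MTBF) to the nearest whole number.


Formula: λ = 1 / MTBF; FIT = λ × 1e9 = 1e9 / MTBF
λ = 1 / 85608 ≈ 1.168e-05 failures/hour
FIT = 1e9 / 85608 ≈ 11681 failures per 1e9 hours (nearest whole number)

λ = 1.168e-05 /h, FIT = 11681


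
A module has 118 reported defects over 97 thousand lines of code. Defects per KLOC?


Defect density = defects / KLOC
Defect density = 118 / 97
Defect density = 1.216 defects/KLOC

1.216 defects/KLOC


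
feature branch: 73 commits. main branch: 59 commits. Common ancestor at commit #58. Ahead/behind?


Common ancestor: commit #58
feature commits after divergence: 73 - 58 = 15
main commits after divergence: 59 - 58 = 1
feature is 15 commits ahead of main
main is 1 commits ahead of feature

feature ahead: 15, main ahead: 1


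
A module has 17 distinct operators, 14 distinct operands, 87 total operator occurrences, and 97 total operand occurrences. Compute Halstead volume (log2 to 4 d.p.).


Formula: V = N * log2(η), where N = N1 + N2 and η = η1 + η2
η = 17 + 14 = 31
N = 87 + 97 = 184
log2(31) ≈ 4.9542
V = 184 * 4.9542 = 911.57

911.57


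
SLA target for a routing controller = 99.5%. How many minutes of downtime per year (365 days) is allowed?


Formula: allowed downtime = period * (100 - SLA) / 100
Period (year (365 days)) = 525600 minutes
Unavailability fraction = (100 - 99.5) / 100
Allowed downtime = 525600 * (100 - 99.5) / 100
Allowed downtime = 2628.0 minutes

2628.0 minutes


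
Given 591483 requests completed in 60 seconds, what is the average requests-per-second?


Formula: throughput = requests / seconds
throughput = 591483 / 60
throughput = 9858.05 requests/second

9858.05 requests/second


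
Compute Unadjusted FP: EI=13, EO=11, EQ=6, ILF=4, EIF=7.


UFP = EI*4 + EO*5 + EQ*4 + ILF*10 + EIF*7
UFP = 13*4 + 11*5 + 6*4 + 4*10 + 7*7
UFP = 52 + 55 + 24 + 40 + 49
UFP = 220

220


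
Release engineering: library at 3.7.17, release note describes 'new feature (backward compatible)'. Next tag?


Current: 3.7.17
Change category: 'new feature (backward compatible)' → minor bump
SemVer rule: minor bump → increment MINOR, reset PATCH to 0 (MAJOR unchanged)
New: 3.8.0

3.8.0


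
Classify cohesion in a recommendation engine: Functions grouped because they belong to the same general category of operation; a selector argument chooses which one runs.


Reasoning: Grouped by category of activity, not by data or sequence
Type: Logical cohesion

Logical cohesion


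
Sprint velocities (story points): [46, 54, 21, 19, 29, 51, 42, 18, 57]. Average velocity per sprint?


Formula: Avg velocity = Total points / Number of sprints
Points: [46, 54, 21, 19, 29, 51, 42, 18, 57]
Sum = 46 + 54 + 21 + 19 + 29 + 51 + 42 + 18 + 57 = 337
Avg velocity = 337 / 9 = 37.44 points/sprint

37.44 points/sprint


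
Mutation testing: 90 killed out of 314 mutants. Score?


Mutation score = killed / total * 100
Mutation score = 90 / 314 * 100
Mutation score = 28.66%

28.66%


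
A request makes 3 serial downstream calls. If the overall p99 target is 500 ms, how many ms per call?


Formula: per_stage = total_budget / stages
per_stage = 500 / 3
per_stage = 166.67 ms

166.67 ms


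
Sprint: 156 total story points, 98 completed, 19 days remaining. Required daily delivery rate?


Formula: Required rate = Remaining points / Days left
Remaining = 156 - 98 = 58 points
Required rate = 58 / 19 = 3.05 points/day

3.05 points/day


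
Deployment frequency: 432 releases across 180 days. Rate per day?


Formula: deployments per day = releases / days
= 432 / 180
= 2.4 deploys/day
(equivalently, 16.8 deploys/week)

2.4 deploys/day


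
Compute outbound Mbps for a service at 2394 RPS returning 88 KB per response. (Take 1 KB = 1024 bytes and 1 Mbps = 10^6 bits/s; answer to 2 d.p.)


Formula: Mbps = payload_bytes * RPS * 8 / 1e6
Payload per request = 88 KB = 88 * 1024 = 90112 bytes
Total bytes/sec = 90112 * 2394 = 215728128
Total bits/sec = 215728128 * 8 = 1725825024
Mbps = 1725825024 / 1e6 = 1725.83

1725.83 Mbps


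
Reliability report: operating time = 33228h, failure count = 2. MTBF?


Formula: MTBF = Total operating time / Number of failures
MTBF = 33228 / 2
MTBF = 16614.0 hours

16614.0 hours


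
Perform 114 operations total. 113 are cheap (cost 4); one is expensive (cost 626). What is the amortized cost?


Formula: Amortized cost = Total cost / Operations
Total cost = (113 * 4) + (1 * 626)
Total cost = 452 + 626 = 1078
Amortized = 1078 / 114 = 9.4561

9.4561


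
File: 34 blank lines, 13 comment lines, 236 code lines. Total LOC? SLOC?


Total LOC = blank + comment + code
Total LOC = 34 + 13 + 236 = 283
SLOC (source only) = code = 236

Total LOC: 283, SLOC: 236


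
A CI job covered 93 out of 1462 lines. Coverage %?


Coverage = covered / total * 100
Coverage = 93 / 1462 * 100
Coverage = 6.36%

6.36%


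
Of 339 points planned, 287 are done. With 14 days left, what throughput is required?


Formula: Required rate = Remaining points / Days left
Remaining = 339 - 287 = 52 points
Required rate = 52 / 14 = 3.71 points/day

3.71 points/day


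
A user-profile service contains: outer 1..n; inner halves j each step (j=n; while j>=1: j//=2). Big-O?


Reasoning: n times log n
Complexity: O(n log n)

O(n log n)


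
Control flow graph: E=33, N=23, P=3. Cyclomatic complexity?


Formula: V(G) = E - N + 2P
V(G) = 33 - 23 + 2*3
V(G) = 10 + 6
V(G) = 16

16


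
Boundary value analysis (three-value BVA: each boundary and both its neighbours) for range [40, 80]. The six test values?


Range: [40, 80]
Boundaries: just below min, min, min+1, max-1, max, just above max
Values: [39, 40, 41, 79, 80, 81]

[39, 40, 41, 79, 80, 81]


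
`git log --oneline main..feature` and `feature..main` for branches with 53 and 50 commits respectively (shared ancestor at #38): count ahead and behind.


Common ancestor: commit #38
feature commits after divergence: 53 - 38 = 15
main commits after divergence: 50 - 38 = 12
feature is 15 commits ahead of main
main is 12 commits ahead of feature

feature ahead: 15, main ahead: 12


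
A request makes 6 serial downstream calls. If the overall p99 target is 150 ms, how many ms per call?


Formula: per_stage = total_budget / stages
per_stage = 150 / 6
per_stage = 25.0 ms

25.0 ms


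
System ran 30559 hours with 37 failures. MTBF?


Formula: MTBF = Total operating time / Number of failures
MTBF = 30559 / 37
MTBF = 825.92 hours

825.92 hours


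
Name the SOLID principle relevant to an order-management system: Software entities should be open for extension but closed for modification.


This describes the Open/Closed Principle (OCP)

Open/Closed Principle (OCP)


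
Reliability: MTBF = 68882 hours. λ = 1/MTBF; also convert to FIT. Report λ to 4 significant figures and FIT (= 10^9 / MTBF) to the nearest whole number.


Formula: λ = 1 / MTBF; FIT = λ × 1e9 = 1e9 / MTBF
λ = 1 / 68882 ≈ 1.452e-05 failures/hour
FIT = 1e9 / 68882 ≈ 14518 failures per 1e9 hours (nearest whole number)

λ = 1.452e-05 /h, FIT = 14518


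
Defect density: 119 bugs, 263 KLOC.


Defect density = defects / KLOC
Defect density = 119 / 263
Defect density = 0.452 defects/KLOC

0.452 defects/KLOC


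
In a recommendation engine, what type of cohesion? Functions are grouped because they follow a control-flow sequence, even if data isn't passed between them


Reasoning: Grouped by order of execution within a routine, not by data flow
Type: Procedural cohesion

Procedural cohesion


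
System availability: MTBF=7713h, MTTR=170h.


Availability = MTBF / (MTBF + MTTR)
Availability = 7713 / (7713 + 170)
Availability = 7713 / 7883
Availability = 97.8435%

97.8435%


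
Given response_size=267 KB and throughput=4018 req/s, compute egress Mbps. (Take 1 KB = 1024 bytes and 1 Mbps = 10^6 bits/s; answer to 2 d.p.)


Formula: Mbps = payload_bytes * RPS * 8 / 1e6
Payload per request = 267 KB = 267 * 1024 = 273408 bytes
Total bytes/sec = 273408 * 4018 = 1098553344
Total bits/sec = 1098553344 * 8 = 8788426752
Mbps = 8788426752 / 1e6 = 8788.43

8788.43 Mbps


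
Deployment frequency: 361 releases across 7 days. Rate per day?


Formula: deployments per day = releases / days
= 361 / 7
= 51.571 deploys/day
(equivalently, 361.0 deploys/week)

51.571 deploys/day


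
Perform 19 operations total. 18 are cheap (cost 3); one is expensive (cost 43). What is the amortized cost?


Formula: Amortized cost = Total cost / Operations
Total cost = (18 * 3) + (1 * 43)
Total cost = 54 + 43 = 97
Amortized = 97 / 19 = 5.1053

5.1053


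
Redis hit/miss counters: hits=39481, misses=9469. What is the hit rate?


Formula: hit rate = hits / (hits + misses) * 100
hit rate = 39481 / (39481 + 9469) * 100
hit rate = 39481 / 48950 * 100
hit rate = 80.66%

80.66%


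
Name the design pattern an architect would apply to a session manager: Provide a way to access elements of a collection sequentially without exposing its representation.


This matches the Iterator pattern

Iterator


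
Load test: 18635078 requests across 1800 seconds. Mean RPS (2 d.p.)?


Formula: throughput = requests / seconds
throughput = 18635078 / 1800
throughput = 10352.82 requests/second

10352.82 requests/second


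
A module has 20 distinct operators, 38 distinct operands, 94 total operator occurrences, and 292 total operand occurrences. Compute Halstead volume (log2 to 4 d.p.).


Formula: V = N * log2(η), where N = N1 + N2 and η = η1 + η2
η = 20 + 38 = 58
N = 94 + 292 = 386
log2(58) ≈ 5.8580
V = 386 * 5.8580 = 2261.19

2261.19


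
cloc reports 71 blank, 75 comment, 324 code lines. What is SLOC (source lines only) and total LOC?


Total LOC = blank + comment + code
Total LOC = 71 + 75 + 324 = 470
SLOC (source only) = code = 324

Total LOC: 470, SLOC: 324


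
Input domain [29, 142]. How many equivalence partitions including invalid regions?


Valid range: [29, 142]
Class 1: x < 29 — invalid
Class 2: 29 ≤ x ≤ 142 — valid
Class 3: x > 142 — invalid
Total equivalence classes: 3

3 equivalence classes


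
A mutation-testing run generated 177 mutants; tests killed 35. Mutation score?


Mutation score = killed / total * 100
Mutation score = 35 / 177 * 100
Mutation score = 19.77%

19.77%


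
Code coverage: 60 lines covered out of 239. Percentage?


Coverage = covered / total * 100
Coverage = 60 / 239 * 100
Coverage = 25.1%

25.1%


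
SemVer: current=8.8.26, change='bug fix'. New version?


Current: 8.8.26
Change category: 'bug fix' → patch bump
SemVer rule: patch bump → increment PATCH (MAJOR and MINOR unchanged)
New: 8.8.27

8.8.27


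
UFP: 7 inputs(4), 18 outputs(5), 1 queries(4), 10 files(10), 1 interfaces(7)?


UFP = EI*4 + EO*5 + EQ*4 + ILF*10 + EIF*7
UFP = 7*4 + 18*5 + 1*4 + 10*10 + 1*7
UFP = 28 + 90 + 4 + 100 + 7
UFP = 229

229


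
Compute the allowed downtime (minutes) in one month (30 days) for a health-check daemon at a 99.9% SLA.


Formula: allowed downtime = period * (100 - SLA) / 100
Period (month (30 days)) = 43200 minutes
Unavailability fraction = (100 - 99.9) / 100
Allowed downtime = 43200 * (100 - 99.9) / 100
Allowed downtime = 43.2 minutes

43.2 minutes


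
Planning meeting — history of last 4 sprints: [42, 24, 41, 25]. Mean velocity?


Formula: Avg velocity = Total points / Number of sprints
Points: [42, 24, 41, 25]
Sum = 42 + 24 + 41 + 25 = 132
Avg velocity = 132 / 4 = 33.0 points/sprint

33.0 points/sprint


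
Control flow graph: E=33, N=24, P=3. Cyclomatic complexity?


Formula: V(G) = E - N + 2P
V(G) = 33 - 24 + 2*3
V(G) = 9 + 6
V(G) = 15

15


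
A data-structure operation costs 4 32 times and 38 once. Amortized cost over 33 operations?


Formula: Amortized cost = Total cost / Operations
Total cost = (32 * 4) + (1 * 38)
Total cost = 128 + 38 = 166
Amortized = 166 / 33 = 5.0303

5.0303


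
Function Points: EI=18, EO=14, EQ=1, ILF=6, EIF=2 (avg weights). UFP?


UFP = EI*4 + EO*5 + EQ*4 + ILF*10 + EIF*7
UFP = 18*4 + 14*5 + 1*4 + 6*10 + 2*7
UFP = 72 + 70 + 4 + 60 + 14
UFP = 220

220


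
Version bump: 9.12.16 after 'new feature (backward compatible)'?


Current: 9.12.16
Change category: 'new feature (backward compatible)' → minor bump
SemVer rule: minor bump → increment MINOR, reset PATCH to 0 (MAJOR unchanged)
New: 9.13.0

9.13.0


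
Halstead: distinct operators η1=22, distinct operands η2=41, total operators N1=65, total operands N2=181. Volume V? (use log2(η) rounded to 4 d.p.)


Formula: V = N * log2(η), where N = N1 + N2 and η = η1 + η2
η = 22 + 41 = 63
N = 65 + 181 = 246
log2(63) ≈ 5.9773
V = 246 * 5.9773 = 1470.42

1470.42


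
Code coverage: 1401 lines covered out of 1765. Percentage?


Coverage = covered / total * 100
Coverage = 1401 / 1765 * 100
Coverage = 79.38%

79.38%


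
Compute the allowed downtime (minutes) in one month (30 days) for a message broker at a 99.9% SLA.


Formula: allowed downtime = period * (100 - SLA) / 100
Period (month (30 days)) = 43200 minutes
Unavailability fraction = (100 - 99.9) / 100
Allowed downtime = 43200 * (100 - 99.9) / 100
Allowed downtime = 43.2 minutes

43.2 minutes


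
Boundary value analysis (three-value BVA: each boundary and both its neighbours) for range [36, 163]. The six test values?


Range: [36, 163]
Boundaries: just below min, min, min+1, max-1, max, just above max
Values: [35, 36, 37, 162, 163, 164]

[35, 36, 37, 162, 163, 164]


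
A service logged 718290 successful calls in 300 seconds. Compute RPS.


Formula: throughput = requests / seconds
throughput = 718290 / 300
throughput = 2394.3 requests/second

2394.3 requests/second


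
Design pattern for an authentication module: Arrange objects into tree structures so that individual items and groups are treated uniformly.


This matches the Composite pattern

Composite


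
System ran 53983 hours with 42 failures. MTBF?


Formula: MTBF = Total operating time / Number of failures
MTBF = 53983 / 42
MTBF = 1285.31 hours

1285.31 hours


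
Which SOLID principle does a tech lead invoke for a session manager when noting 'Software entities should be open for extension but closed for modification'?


This describes the Open/Closed Principle (OCP)

Open/Closed Principle (OCP)


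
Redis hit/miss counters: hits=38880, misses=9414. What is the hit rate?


Formula: hit rate = hits / (hits + misses) * 100
hit rate = 38880 / (38880 + 9414) * 100
hit rate = 38880 / 48294 * 100
hit rate = 80.51%

80.51%


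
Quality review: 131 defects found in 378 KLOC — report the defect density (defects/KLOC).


Defect density = defects / KLOC
Defect density = 131 / 378
Defect density = 0.347 defects/KLOC

0.347 defects/KLOC


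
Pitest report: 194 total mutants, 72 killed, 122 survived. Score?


Mutation score = killed / total * 100
Mutation score = 72 / 194 * 100
Mutation score = 37.11%

37.11%


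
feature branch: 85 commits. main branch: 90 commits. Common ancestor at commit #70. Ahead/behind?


Common ancestor: commit #70
feature commits after divergence: 85 - 70 = 15
main commits after divergence: 90 - 70 = 20
feature is 15 commits ahead of main
main is 20 commits ahead of feature

feature ahead: 15, main ahead: 20


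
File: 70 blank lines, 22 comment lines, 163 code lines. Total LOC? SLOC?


Total LOC = blank + comment + code
Total LOC = 70 + 22 + 163 = 255
SLOC (source only) = code = 163

Total LOC: 255, SLOC: 163


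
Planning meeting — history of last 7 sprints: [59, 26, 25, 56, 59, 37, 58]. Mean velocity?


Formula: Avg velocity = Total points / Number of sprints
Points: [59, 26, 25, 56, 59, 37, 58]
Sum = 59 + 26 + 25 + 56 + 59 + 37 + 58 = 320
Avg velocity = 320 / 7 = 45.71 points/sprint

45.71 points/sprint


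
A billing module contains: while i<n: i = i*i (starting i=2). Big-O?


Reasoning: squaring drives double-exponential growth; iterations ~ log log n
Complexity: O(log log n)

O(log log n)


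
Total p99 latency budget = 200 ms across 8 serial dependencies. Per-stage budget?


Formula: per_stage = total_budget / stages
per_stage = 200 / 8
per_stage = 25.0 ms

25.0 ms


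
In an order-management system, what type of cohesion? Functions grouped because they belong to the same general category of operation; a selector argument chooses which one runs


Reasoning: Grouped by category of activity, not by data or sequence
Type: Logical cohesion

Logical cohesion


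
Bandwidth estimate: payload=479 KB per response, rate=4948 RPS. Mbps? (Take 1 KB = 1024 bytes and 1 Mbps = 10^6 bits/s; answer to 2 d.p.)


Formula: Mbps = payload_bytes * RPS * 8 / 1e6
Payload per request = 479 KB = 479 * 1024 = 490496 bytes
Total bytes/sec = 490496 * 4948 = 2426974208
Total bits/sec = 2426974208 * 8 = 19415793664
Mbps = 19415793664 / 1e6 = 19415.79

19415.79 Mbps


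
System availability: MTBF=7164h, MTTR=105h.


Availability = MTBF / (MTBF + MTTR)
Availability = 7164 / (7164 + 105)
Availability = 7164 / 7269
Availability = 98.5555%

98.5555%


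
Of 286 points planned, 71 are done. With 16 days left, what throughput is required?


Formula: Required rate = Remaining points / Days left
Remaining = 286 - 71 = 215 points
Required rate = 215 / 16 = 13.44 points/day

13.44 points/day


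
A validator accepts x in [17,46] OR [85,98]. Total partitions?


Valid ranges: [17,46] and [85,98]
Class 1: x < 17 — invalid
Class 2: 17 ≤ x ≤ 46 — valid
Class 3: 46 < x < 85 — invalid (gap between ranges)
Class 4: 85 ≤ x ≤ 98 — valid
Class 5: x > 98 — invalid
Total equivalence classes: 5

5 equivalence classes


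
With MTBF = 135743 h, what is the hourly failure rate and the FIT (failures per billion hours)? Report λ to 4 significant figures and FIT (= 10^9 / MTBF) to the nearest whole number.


Formula: λ = 1 / MTBF; FIT = λ × 1e9 = 1e9 / MTBF
λ = 1 / 135743 ≈ 7.367e-06 failures/hour
FIT = 1e9 / 135743 ≈ 7367 failures per 1e9 hours (nearest whole number)

λ = 7.367e-06 /h, FIT = 7367


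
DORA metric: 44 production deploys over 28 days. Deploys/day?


Formula: deployments per day = releases / days
= 44 / 28
= 1.571 deploys/day
(equivalently, 11.0 deploys/week)

1.571 deploys/day
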